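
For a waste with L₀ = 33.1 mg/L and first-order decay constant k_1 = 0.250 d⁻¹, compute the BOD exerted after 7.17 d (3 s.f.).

y_t = L₀(1 − e^(−k_1 t)) = 33.1 × (1 − e^(−0.250×7.17))
= 33.1 × (1 − 0.1665) = 33.1 × 0.8335 = 27.59 mg/L.

y ≈ 27.6 mg/L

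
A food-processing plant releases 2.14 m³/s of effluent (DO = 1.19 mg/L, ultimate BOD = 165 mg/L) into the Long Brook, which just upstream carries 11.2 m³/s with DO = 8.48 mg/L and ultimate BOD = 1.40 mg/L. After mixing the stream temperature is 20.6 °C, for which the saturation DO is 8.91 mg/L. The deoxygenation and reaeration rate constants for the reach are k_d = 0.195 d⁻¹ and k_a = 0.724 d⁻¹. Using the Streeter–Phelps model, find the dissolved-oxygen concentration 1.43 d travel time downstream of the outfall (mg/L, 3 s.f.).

Mixed DO = (11.2×8.48 + 2.14×1.19)/(11.2+2.14) = 97.52/13.34 = 7.311 mg/L.
Mixed L₀ = (11.2×1.40 + 2.14×165)/(13.34) = 368.8/13.34 = 27.64 mg/L.
Initial deficit D₀ = C_s − DO₀ = 8.91 − 7.311 = 1.599 mg/L.
D(1.43) = [0.195×27.64/(0.724−0.195)](e^(−0.195×1.43) − e^(−0.724×1.43)) + 1.599 e^(−0.724×1.43)
= 10.19 × (0.7567 − 0.3551) + 1.599 × 0.3551 = 4.660 mg/L.
DO = 8.91 − 4.660 = 4.250 mg/L.

DO ≈ 4.25 mg/L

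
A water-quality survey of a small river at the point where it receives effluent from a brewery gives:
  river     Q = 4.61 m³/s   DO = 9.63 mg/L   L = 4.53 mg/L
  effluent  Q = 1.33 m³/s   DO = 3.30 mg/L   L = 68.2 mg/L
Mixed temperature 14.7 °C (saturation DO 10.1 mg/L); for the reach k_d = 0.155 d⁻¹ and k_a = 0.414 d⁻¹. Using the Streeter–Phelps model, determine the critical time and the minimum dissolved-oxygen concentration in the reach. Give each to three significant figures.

t_c ≈ 3.08 d; minimum DO ≈ 5.74 mg/L

Mixed DO = (4.61×9.63 + 1.33×3.30)/(4.61+1.33) = 48.78/5.940 = 8.213 mg/L.
Mixed L₀ = (4.61×4.53 + 1.33×68.2)/(5.940) = 111.6/5.940 = 18.79 mg/L.
Initial deficit D₀ = C_s − DO₀ = 10.1 − 8.213 = 1.887 mg/L.
t_c = (1/0.2590) ln[(0.414/0.155)(1 − 1.887×0.2590/(0.155×18.79))] = 3.861 × ln(2.223) = 3.084 d.
D_c = (0.155/0.414) × 18.79 × e^(−0.155×3.084) = 0.3744 × 18.79 × 0.6200 = 4.361 mg/L.
Minimum DO = 10.1 − 4.361 = 5.739 mg/L.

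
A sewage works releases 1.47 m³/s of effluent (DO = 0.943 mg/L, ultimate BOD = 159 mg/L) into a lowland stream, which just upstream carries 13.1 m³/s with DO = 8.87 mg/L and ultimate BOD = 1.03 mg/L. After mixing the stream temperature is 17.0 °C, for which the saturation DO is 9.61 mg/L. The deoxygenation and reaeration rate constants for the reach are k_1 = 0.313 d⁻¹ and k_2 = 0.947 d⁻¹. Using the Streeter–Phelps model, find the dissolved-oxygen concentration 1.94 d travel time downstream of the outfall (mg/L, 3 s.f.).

Mixed DO = (13.1×8.87 + 1.47×0.943)/(13.1+1.47) = 117.6/14.57 = 8.070 mg/L.
Mixed L₀ = (13.1×1.03 + 1.47×159)/(14.57) = 247.2/14.57 = 16.97 mg/L.
Initial deficit D₀ = C_s − DO₀ = 9.61 − 8.070 = 1.540 mg/L.
D(1.94) = [0.313×16.97/(0.947−0.313)](e^(−0.313×1.94) − e^(−0.947×1.94)) + 1.540 e^(−0.947×1.94)
= 8.377 × (0.5449 − 0.1593) + 1.540 × 0.1593 = 3.475 mg/L.
DO = 9.61 − 3.475 = 6.135 mg/L.

DO ≈ 6.13 mg/L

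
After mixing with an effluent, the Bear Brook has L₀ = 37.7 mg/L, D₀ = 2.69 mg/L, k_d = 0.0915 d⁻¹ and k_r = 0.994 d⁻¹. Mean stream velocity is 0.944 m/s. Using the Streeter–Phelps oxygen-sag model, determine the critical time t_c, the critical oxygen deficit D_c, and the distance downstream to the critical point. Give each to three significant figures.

t_c ≈ 1.30 d; D_c ≈ 3.08 mg/L; x_c ≈ 106 km

At the critical point dD/dt = 0, so k_d L₀ e^(−k_d t) = k_r D. Substituting D(t) from the Streeter–Phelps equation and solving for t gives
t_c = ln[(k_r/k_d)(1 − D₀(k_r−k_d)/(k_d L₀))] / (k_r−k_d).
Here k_r−k_d = 0.9025 d⁻¹ and 1 − D₀(k_r−k_d)/(k_d L₀) = 1 − 2.69×0.9025/(0.0915×37.7) = 0.2962, so
t_c = ln(10.86 × 0.2962) / 0.9025 = 1.169 / 0.9025 = 1.295 d.
L(t_c) = L₀ e^(−k_d t_c) = 37.7 × 0.8883 = 33.49 mg/L, and at the critical point k_r D_c = k_d L, so D_c = (0.0915/0.994) × 33.49 = 3.083 mg/L.
x_c = v t_c = 0.944 m/s × 1.295 d × 86400 s/d = 105600 m ≈ 106 km.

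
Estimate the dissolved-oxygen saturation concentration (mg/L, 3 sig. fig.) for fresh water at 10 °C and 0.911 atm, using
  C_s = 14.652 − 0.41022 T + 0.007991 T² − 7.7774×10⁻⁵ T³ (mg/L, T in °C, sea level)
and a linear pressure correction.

At sea level: C_s = 14.652 − 0.41022×10 + 0.007991×10² − 7.7774×10⁻⁵×10³ = 11.27 mg/L.
Pressure correction: C_s' = 11.27 × 0.911 = 10.27 mg/L.

C_s ≈ 10.3 mg/L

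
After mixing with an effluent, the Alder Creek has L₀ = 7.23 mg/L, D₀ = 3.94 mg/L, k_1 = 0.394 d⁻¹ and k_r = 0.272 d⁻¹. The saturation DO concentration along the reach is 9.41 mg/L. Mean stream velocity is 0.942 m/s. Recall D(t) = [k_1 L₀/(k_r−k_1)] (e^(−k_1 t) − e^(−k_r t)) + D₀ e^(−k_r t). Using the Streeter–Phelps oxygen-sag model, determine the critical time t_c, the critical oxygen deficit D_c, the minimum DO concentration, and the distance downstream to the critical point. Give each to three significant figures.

t_c = [1/(k_r−k_1)] ln[(k_r/k_1)(1 − D₀(k_r−k_1)/(k_1 L₀))]
= [1/(0.272−0.394)] ln[(0.272/0.394)(1 − 3.94×-0.1220/(0.394×7.23))]
= (1/-0.1220) ln[0.6904 × 1.169] = -8.197 × ln(0.8068) = -8.197 × -0.2146 = 1.759 d.
D_c = (k_1/k_r) L₀ e^(−k_1 t_c) = (0.394/0.272) × 7.23 × e^(−0.394×1.759) = 1.449 × 7.23 × 0.5000 = 5.237 mg/L.
Minimum DO = C_s − D_c = 9.41 − 5.237 = 4.173 mg/L.
x_c = v t_c = 0.942 m/s × 1.759 d × 86400 s/d = 143200 m ≈ 143 km.

t_c ≈ 1.76 d; D_c ≈ 5.24 mg/L; min DO ≈ 4.17 mg/L; x_c ≈ 143 km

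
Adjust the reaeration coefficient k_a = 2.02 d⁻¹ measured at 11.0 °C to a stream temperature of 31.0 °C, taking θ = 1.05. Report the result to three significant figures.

k_a ≈ 5.36 d⁻¹

k_a(T₂) = k_a(T₁) · θ^(T₂−T₁) = 2.02 × 1.05^(31.0−11.0)
= 2.02 × 1.05^20.0 = 2.02 × 2.653 = 5.360 d⁻¹.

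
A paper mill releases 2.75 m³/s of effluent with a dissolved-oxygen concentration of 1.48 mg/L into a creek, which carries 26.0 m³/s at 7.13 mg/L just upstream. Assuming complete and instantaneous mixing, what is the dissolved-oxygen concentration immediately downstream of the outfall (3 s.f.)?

Flow-weighted mixing: C = (Q_r C_r + Q_w C_w)/(Q_r + Q_w)
= (26.0×7.13 + 2.75×1.48)/(26.0 + 2.75) = 189.4/28.75 = 6.590 mg/L.

6.59 mg/L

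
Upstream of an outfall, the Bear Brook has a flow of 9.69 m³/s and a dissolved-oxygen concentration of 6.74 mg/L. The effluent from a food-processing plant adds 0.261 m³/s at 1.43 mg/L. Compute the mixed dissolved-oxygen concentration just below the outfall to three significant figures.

Flow-weighted mixing: C = (Q_r C_r + Q_w C_w)/(Q_r + Q_w)
= (9.69×6.74 + 0.261×1.43)/(9.69 + 0.261) = 65.68/9.951 = 6.601 mg/L.

6.60 mg/L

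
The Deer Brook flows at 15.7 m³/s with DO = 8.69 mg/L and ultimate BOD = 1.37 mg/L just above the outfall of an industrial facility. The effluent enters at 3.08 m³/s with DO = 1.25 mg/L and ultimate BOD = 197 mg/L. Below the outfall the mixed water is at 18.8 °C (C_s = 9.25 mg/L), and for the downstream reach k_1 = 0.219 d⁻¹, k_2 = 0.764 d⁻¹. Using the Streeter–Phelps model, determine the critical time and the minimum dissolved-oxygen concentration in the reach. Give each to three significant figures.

t_c ≈ 2.03 d; minimum DO ≈ 3.10 mg/L

Mixed DO = (15.7×8.69 + 3.08×1.25)/(15.7+3.08) = 140.3/18.78 = 7.470 mg/L.
Mixed L₀ = (15.7×1.37 + 3.08×197)/(18.78) = 628.3/18.78 = 33.45 mg/L.
Initial deficit D₀ = C_s − DO₀ = 9.25 − 7.470 = 1.780 mg/L.
t_c = (1/0.5450) ln[(0.764/0.219)(1 − 1.780×0.5450/(0.219×33.45))] = 1.835 × ln(3.027) = 2.032 d.
D_c = (0.219/0.764) × 33.45 × e^(−0.219×2.032) = 0.2866 × 33.45 × 0.6408 = 6.145 mg/L.
Minimum DO = 9.25 − 6.145 = 3.105 mg/L.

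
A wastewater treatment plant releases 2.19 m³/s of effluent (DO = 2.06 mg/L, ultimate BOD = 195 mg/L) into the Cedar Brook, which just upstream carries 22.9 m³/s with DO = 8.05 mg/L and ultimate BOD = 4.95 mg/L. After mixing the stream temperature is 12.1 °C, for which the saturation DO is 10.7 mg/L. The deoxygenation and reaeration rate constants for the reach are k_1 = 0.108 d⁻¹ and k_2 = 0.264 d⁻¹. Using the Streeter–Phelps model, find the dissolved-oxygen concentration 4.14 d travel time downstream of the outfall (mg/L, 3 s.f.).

DO ≈ 5.10 mg/L

Mixed DO = (22.9×8.05 + 2.19×2.06)/(22.9+2.19) = 188.9/25.09 = 7.527 mg/L.
Mixed L₀ = (22.9×4.95 + 2.19×195)/(25.09) = 540.4/25.09 = 21.54 mg/L.
Initial deficit D₀ = C_s − DO₀ = 10.7 − 7.527 = 3.173 mg/L.
D(4.14) = [0.108×21.54/(0.264−0.108)](e^(−0.108×4.14) − e^(−0.264×4.14)) + 3.173 e^(−0.264×4.14)
= 14.91 × (0.6395 − 0.3352) + 3.173 × 0.3352 = 5.600 mg/L.
DO = 10.7 − 5.600 = 5.100 mg/L.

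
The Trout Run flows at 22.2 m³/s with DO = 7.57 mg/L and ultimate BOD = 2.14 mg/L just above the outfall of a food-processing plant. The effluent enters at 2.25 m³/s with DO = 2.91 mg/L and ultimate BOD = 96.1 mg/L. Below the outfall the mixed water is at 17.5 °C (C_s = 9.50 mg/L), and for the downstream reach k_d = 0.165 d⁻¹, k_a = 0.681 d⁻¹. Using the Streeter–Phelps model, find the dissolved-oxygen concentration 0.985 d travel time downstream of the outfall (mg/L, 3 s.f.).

Mixed DO = (22.2×7.57 + 2.25×2.91)/(22.2+2.25) = 174.6/24.45 = 7.141 mg/L.
Mixed L₀ = (22.2×2.14 + 2.25×96.1)/(24.45) = 263.7/24.45 = 10.79 mg/L.
Initial deficit D₀ = C_s − DO₀ = 9.50 − 7.141 = 2.359 mg/L.
D(0.985) = [0.165×10.79/(0.681−0.165)](e^(−0.165×0.985) − e^(−0.681×0.985)) + 2.359 e^(−0.681×0.985)
= 3.449 × (0.8500 − 0.5113) + 2.359 × 0.5113 = 2.374 mg/L.
DO = 9.50 − 2.374 = 7.126 mg/L.

DO ≈ 7.13 mg/L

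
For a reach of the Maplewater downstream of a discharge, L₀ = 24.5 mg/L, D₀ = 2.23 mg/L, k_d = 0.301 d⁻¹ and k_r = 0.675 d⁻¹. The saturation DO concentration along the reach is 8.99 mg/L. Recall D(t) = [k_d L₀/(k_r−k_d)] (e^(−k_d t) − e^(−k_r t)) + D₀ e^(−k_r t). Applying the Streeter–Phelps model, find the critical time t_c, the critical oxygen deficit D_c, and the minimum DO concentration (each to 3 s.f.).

t_c ≈ 1.84 d; D_c ≈ 6.28 mg/L; min DO ≈ 2.71 mg/L

At the critical point dD/dt = 0, so k_d L₀ e^(−k_d t) = k_r D. Substituting D(t) from the Streeter–Phelps equation and solving for t gives
t_c = ln[(k_r/k_d)(1 − D₀(k_r−k_d)/(k_d L₀))] / (k_r−k_d).
Here k_r−k_d = 0.3740 d⁻¹ and 1 − D₀(k_r−k_d)/(k_d L₀) = 1 − 2.23×0.3740/(0.301×24.5) = 0.8869, so
t_c = ln(2.243 × 0.8869) / 0.3740 = 0.6876 / 0.3740 = 1.838 d.
D_c = (k_d/k_r) L₀ e^(−k_d t_c) = (0.301/0.675) × 24.5 × e^(−0.301×1.838) = 0.4459 × 24.5 × 0.5750 = 6.282 mg/L.
Minimum DO = C_s − D_c = 8.99 − 6.282 = 2.708 mg/L.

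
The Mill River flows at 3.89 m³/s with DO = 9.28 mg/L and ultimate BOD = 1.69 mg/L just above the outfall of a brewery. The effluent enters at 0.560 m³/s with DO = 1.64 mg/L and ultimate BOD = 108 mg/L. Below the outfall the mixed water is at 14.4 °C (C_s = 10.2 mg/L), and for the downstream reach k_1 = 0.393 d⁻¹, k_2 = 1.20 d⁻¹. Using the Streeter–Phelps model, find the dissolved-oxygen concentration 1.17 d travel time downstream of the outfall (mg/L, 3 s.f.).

DO ≈ 6.91 mg/L

Mixed DO = (3.89×9.28 + 0.560×1.64)/(3.89+0.560) = 37.02/4.450 = 8.319 mg/L.
Mixed L₀ = (3.89×1.69 + 0.560×108)/(4.450) = 67.05/4.450 = 15.07 mg/L.
Initial deficit D₀ = C_s − DO₀ = 10.2 − 8.319 = 1.881 mg/L.
D(1.17) = [0.393×15.07/(1.20−0.393)](e^(−0.393×1.17) − e^(−1.20×1.17)) + 1.881 e^(−1.20×1.17)
= 7.338 × (0.6314 − 0.2456) + 1.881 × 0.2456 = 3.293 mg/L.
DO = 10.2 − 3.293 = 6.907 mg/L.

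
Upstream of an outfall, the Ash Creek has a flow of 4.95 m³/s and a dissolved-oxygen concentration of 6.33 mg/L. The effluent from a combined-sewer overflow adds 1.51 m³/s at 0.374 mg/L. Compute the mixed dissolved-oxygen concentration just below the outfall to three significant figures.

4.94 mg/L

Flow-weighted mixing: C = (Q_r C_r + Q_w C_w)/(Q_r + Q_w)
= (4.95×6.33 + 1.51×0.374)/(4.95 + 1.51) = 31.90/6.460 = 4.938 mg/L.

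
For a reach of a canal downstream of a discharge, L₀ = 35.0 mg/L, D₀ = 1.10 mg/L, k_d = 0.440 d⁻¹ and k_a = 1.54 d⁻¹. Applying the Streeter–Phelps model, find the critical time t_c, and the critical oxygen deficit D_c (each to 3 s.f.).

t_c = [1/(k_a−k_d)] ln[(k_a/k_d)(1 − D₀(k_a−k_d)/(k_d L₀))]
= [1/(1.54−0.440)] ln[(1.54/0.440)(1 − 1.10×1.100/(0.440×35.0))]
= (1/1.100) ln[3.500 × 0.9214] = 0.9091 × ln(3.225) = 0.9091 × 1.171 = 1.064 d.
D_c = (k_d/k_a) L₀ e^(−k_d t_c) = (0.440/1.54) × 35.0 × e^(−0.440×1.064) = 0.2857 × 35.0 × 0.6260 = 6.260 mg/L.

t_c ≈ 1.06 d; D_c ≈ 6.26 mg/L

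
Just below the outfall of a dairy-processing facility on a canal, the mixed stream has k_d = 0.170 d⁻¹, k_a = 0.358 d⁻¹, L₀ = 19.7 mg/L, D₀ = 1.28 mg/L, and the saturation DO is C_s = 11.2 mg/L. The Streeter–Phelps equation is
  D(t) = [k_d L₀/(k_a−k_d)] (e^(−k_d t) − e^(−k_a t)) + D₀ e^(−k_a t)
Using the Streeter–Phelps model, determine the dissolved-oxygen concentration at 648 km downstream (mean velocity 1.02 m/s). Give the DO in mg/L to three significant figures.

Travel time t = x/v = 648 km / (1.02 m/s) = 648000 m / 1.02 m/s = 635300 s = 7.353 d.
k_d L₀/(k_a−k_d) = 0.170×19.7/(0.358−0.170) = 3.349/0.1880 = 17.81 mg/L.
e^(−k_d t) = e^(−0.170×7.353) = 0.2865; e^(−k_a t) = e^(−0.358×7.353) = 0.07191.
D = 17.81 × (0.2865 − 0.07191) + 1.28 × 0.07191 = 3.823 + 0.09204 = 3.915 mg/L.
DO = C_s − D = 11.2 − 3.915 = 7.285 mg/L.

DO ≈ 7.29 mg/L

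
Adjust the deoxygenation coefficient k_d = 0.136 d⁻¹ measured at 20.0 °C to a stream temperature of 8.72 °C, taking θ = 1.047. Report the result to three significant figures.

k_d(T₂) = k_d(T₁) · θ^(T₂−T₁) = 0.136 × 1.047^(8.72−20.0)
= 0.136 × 1.047^-11.3 = 0.136 × 0.5957 = 0.08101 d⁻¹.

k_d ≈ 0.0810 d⁻¹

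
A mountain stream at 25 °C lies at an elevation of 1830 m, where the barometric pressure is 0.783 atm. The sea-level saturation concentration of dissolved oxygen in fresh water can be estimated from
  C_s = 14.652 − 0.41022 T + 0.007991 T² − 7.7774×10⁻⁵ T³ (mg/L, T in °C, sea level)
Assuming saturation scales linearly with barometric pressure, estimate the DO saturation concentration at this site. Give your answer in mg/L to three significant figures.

At sea level: C_s = 14.652 − 0.41022×25 + 0.007991×25² − 7.7774×10⁻⁵×25³ = 8.176 mg/L.
Pressure correction: C_s' = 8.176 × 0.783 = 6.402 mg/L.

C_s ≈ 6.40 mg/L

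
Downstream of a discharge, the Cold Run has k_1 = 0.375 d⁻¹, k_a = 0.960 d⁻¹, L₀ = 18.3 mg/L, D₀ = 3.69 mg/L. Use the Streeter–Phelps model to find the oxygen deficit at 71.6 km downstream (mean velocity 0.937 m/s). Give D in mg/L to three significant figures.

D ≈ 4.98 mg/L

Travel time t = x/v = 71.6 km / (0.937 m/s) = 71600 m / 0.937 m/s = 76410 s = 0.8844 d.
k_1 L₀/(k_a−k_1) = 0.375×18.3/(0.960−0.375) = 6.863/0.5850 = 11.73 mg/L.
e^(−k_1 t) = e^(−0.375×0.8844) = 0.7177; e^(−k_a t) = e^(−0.960×0.8844) = 0.4278.
D = 11.73 × (0.7177 − 0.4278) + 3.69 × 0.4278 = 3.401 + 1.579 = 4.980 mg/L.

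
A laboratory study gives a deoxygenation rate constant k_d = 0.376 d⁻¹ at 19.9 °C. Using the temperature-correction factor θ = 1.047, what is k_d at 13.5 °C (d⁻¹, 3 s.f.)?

k_d(T₂) = k_d(T₁) · θ^(T₂−T₁) = 0.376 × 1.047^(13.5−19.9)
= 0.376 × 1.047^-6.40 = 0.376 × 0.7453 = 0.2802 d⁻¹.

k_d ≈ 0.280 d⁻¹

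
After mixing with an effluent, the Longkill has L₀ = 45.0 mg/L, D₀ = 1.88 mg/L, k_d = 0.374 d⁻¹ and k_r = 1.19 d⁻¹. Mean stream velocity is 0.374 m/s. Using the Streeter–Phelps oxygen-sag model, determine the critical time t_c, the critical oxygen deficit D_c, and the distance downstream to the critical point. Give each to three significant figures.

t_c ≈ 1.30 d; D_c ≈ 8.69 mg/L; x_c ≈ 42.1 km

With k_r/k_d = 3.182 and 1 − D₀(k_r−k_d)/(k_d L₀) = 0.9088,
t_c = ln(3.182 × 0.9088) / (1.19 − 0.374) = ln(2.892) / 0.8160 = 1.062/0.8160 = 1.301 d.
D_c = (k_d/k_r) L₀ e^(−k_d t_c) = (0.374/1.19) × 45.0 × e^(−0.374×1.301) = 0.3143 × 45.0 × 0.6147 = 8.693 mg/L.
x_c = v t_c = 0.374 m/s × 1.301 d × 86400 s/d = 42050 m ≈ 42.1 km.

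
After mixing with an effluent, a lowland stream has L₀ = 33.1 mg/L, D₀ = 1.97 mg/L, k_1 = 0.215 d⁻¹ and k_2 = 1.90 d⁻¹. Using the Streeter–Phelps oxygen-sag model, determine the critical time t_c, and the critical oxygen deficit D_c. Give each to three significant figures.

At the critical point dD/dt = 0, so k_1 L₀ e^(−k_1 t) = k_2 D. Substituting D(t) from the Streeter–Phelps equation and solving for t gives
t_c = ln[(k_2/k_1)(1 − D₀(k_2−k_1)/(k_1 L₀))] / (k_2−k_1).
Here k_2−k_1 = 1.685 d⁻¹ and 1 − D₀(k_2−k_1)/(k_1 L₀) = 1 − 1.97×1.685/(0.215×33.1) = 0.5336, so
t_c = ln(8.837 × 0.5336) / 1.685 = 1.551 / 1.685 = 0.9203 d.
L(t_c) = L₀ e^(−k_1 t_c) = 33.1 × 0.8205 = 27.16 mg/L, and at the critical point k_2 D_c = k_1 L, so D_c = (0.215/1.90) × 27.16 = 3.073 mg/L.

t_c ≈ 0.920 d; D_c ≈ 3.07 mg/L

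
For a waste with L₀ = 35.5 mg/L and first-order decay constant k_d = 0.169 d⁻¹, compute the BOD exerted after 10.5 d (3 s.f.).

y_t = L₀(1 − e^(−k_d t)) = 35.5 × (1 − e^(−0.169×10.5))
= 35.5 × (1 − 0.1696) = 35.5 × 0.8304 = 29.48 mg/L.

y ≈ 29.5 mg/L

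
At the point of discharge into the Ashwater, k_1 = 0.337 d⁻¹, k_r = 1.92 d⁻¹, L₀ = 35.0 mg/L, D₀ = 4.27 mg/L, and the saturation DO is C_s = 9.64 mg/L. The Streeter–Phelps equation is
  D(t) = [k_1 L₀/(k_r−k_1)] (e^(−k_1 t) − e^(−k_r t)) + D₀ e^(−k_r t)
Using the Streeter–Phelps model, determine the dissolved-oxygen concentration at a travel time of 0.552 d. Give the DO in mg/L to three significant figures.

k_1 L₀/(k_r−k_1) = 0.337×35.0/(1.92−0.337) = 11.79/1.583 = 7.451 mg/L.
e^(−k_1 t) = e^(−0.337×0.5520) = 0.8303; e^(−k_r t) = e^(−1.92×0.5520) = 0.3465.
D = 7.451 × (0.8303 − 0.3465) + 4.27 × 0.3465 = 3.604 + 1.480 = 5.084 mg/L.
DO = C_s − D = 9.64 − 5.084 = 4.556 mg/L.

DO ≈ 4.56 mg/L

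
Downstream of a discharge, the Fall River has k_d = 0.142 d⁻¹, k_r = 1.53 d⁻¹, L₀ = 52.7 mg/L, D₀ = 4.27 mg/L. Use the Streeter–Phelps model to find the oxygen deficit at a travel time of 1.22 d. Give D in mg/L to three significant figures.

D ≈ 4.36 mg/L

k_d L₀/(k_r−k_d) = 0.142×52.7/(1.53−0.142) = 7.483/1.388 = 5.391 mg/L.
e^(−k_d t) = e^(−0.142×1.220) = 0.8409; e^(−k_r t) = e^(−1.53×1.220) = 0.1546.
D = 5.391 × (0.8409 − 0.1546) + 4.27 × 0.1546 = 3.700 + 0.6603 = 4.360 mg/L.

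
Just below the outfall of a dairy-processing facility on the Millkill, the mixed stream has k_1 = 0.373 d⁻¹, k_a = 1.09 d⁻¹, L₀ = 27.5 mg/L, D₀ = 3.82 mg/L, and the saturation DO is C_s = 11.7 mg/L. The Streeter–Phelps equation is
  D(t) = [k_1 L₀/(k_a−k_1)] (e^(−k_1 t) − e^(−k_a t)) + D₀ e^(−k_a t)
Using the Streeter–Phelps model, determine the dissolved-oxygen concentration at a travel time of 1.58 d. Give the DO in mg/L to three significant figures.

DO ≈ 5.64 mg/L

k_1 L₀/(k_a−k_1) = 0.373×27.5/(1.09−0.373) = 10.26/0.7170 = 14.31 mg/L.
e^(−k_1 t) = e^(−0.373×1.580) = 0.5547; e^(−k_a t) = e^(−1.09×1.580) = 0.1787.
D = 14.31 × (0.5547 − 0.1787) + 3.82 × 0.1787 = 5.379 + 0.6825 = 6.062 mg/L.
DO = C_s − D = 11.7 − 6.062 = 5.638 mg/L.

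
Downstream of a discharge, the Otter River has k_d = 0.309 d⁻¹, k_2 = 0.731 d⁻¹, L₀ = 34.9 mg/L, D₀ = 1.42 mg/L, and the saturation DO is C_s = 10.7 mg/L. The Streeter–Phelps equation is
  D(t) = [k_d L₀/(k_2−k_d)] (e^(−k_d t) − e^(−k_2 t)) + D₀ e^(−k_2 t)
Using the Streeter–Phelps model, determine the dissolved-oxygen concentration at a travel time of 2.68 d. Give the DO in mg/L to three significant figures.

DO ≈ 2.94 mg/L

k_d L₀/(k_2−k_d) = 0.309×34.9/(0.731−0.309) = 10.78/0.4220 = 25.55 mg/L.
e^(−k_d t) = e^(−0.309×2.680) = 0.4369; e^(−k_2 t) = e^(−0.731×2.680) = 0.1410.
D = 25.55 × (0.4369 − 0.1410) + 1.42 × 0.1410 = 7.561 + 0.2002 = 7.761 mg/L.
DO = C_s − D = 10.7 − 7.761 = 2.939 mg/L.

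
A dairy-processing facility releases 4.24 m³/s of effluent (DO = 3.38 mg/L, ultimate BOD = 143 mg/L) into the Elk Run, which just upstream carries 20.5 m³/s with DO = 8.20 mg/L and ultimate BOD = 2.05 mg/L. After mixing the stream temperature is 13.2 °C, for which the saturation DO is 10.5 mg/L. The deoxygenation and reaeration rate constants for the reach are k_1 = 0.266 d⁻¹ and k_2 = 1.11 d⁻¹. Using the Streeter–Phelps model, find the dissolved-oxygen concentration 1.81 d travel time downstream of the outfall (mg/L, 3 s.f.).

DO ≈ 6.09 mg/L

Mixed DO = (20.5×8.20 + 4.24×3.38)/(20.5+4.24) = 182.4/24.74 = 7.374 mg/L.
Mixed L₀ = (20.5×2.05 + 4.24×143)/(24.74) = 648.3/24.74 = 26.21 mg/L.
Initial deficit D₀ = C_s − DO₀ = 10.5 − 7.374 = 3.126 mg/L.
D(1.81) = [0.266×26.21/(1.11−0.266)](e^(−0.266×1.81) − e^(−1.11×1.81)) + 3.126 e^(−1.11×1.81)
= 8.259 × (0.6179 − 0.1341) + 3.126 × 0.1341 = 4.415 mg/L.
DO = 10.5 − 4.415 = 6.085 mg/L.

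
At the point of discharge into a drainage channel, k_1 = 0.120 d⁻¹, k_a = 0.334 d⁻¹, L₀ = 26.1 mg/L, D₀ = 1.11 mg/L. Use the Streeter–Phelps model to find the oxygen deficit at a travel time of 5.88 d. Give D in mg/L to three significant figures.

D ≈ 5.33 mg/L

k_1 L₀/(k_a−k_1) = 0.120×26.1/(0.334−0.120) = 3.132/0.2140 = 14.64 mg/L.
e^(−k_1 t) = e^(−0.120×5.880) = 0.4938; e^(−k_a t) = e^(−0.334×5.880) = 0.1403.
D = 14.64 × (0.4938 − 0.1403) + 1.11 × 0.1403 = 5.174 + 0.1557 = 5.329 mg/L.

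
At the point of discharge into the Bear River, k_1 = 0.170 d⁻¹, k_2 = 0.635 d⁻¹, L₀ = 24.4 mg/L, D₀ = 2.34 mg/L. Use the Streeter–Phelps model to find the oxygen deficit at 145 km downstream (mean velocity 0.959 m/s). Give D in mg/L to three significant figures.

D ≈ 4.46 mg/L

Travel time t = x/v = 145 km / (0.959 m/s) = 145000 m / 0.959 m/s = 151200 s = 1.750 d.
k_1 L₀/(k_2−k_1) = 0.170×24.4/(0.635−0.170) = 4.148/0.4650 = 8.920 mg/L.
e^(−k_1 t) = e^(−0.170×1.750) = 0.7427; e^(−k_2 t) = e^(−0.635×1.750) = 0.3291.
D = 8.920 × (0.7427 − 0.3291) + 2.34 × 0.3291 = 3.689 + 0.7702 = 4.459 mg/L.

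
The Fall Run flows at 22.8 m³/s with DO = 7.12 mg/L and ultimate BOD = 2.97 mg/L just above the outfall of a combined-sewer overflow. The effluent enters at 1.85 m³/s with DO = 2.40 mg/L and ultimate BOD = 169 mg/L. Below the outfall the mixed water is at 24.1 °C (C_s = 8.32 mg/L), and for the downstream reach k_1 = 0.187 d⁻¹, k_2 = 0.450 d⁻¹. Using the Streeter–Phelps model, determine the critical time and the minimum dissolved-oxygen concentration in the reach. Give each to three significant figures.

Mixed DO = (22.8×7.12 + 1.85×2.40)/(22.8+1.85) = 166.8/24.65 = 6.766 mg/L.
Mixed L₀ = (22.8×2.97 + 1.85×169)/(24.65) = 380.4/24.65 = 15.43 mg/L.
Initial deficit D₀ = C_s − DO₀ = 8.32 − 6.766 = 1.554 mg/L.
t_c = (1/0.2630) ln[(0.450/0.187)(1 − 1.554×0.2630/(0.187×15.43))] = 3.802 × ln(2.066) = 2.758 d.
D_c = (0.187/0.450) × 15.43 × e^(−0.187×2.758) = 0.4156 × 15.43 × 0.5970 = 3.828 mg/L.
Minimum DO = 8.32 − 3.828 = 4.492 mg/L.

t_c ≈ 2.76 d; minimum DO ≈ 4.49 mg/L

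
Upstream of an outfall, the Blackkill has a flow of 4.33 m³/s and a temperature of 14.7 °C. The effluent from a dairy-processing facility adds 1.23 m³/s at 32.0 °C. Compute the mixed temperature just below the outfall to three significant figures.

Flow-weighted mixing: C = (Q_r C_r + Q_w C_w)/(Q_r + Q_w)
= (4.33×14.7 + 1.23×32.0)/(4.33 + 1.23) = 103.0/5.560 = 18.53 °C.

18.5 °C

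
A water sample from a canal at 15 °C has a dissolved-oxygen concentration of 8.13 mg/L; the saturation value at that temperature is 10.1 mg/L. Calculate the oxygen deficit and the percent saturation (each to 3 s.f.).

D ≈ 1.97 mg/L; 80.5 % saturation

D = C_s − C = 10.1 − 8.13 = 1.97 mg/L.
% saturation = 8.13/10.1 × 100 = 80.5 %.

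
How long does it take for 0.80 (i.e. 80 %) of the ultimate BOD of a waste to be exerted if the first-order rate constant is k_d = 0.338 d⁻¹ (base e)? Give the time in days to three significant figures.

t ≈ 4.76 d

y/L₀ = 1 − e^(−k_d t) = 0.80 ⇒ e^(−k_d t) = 0.200
t = −ln(0.200) / 0.338 = 1.609 / 0.338 = 4.762 d.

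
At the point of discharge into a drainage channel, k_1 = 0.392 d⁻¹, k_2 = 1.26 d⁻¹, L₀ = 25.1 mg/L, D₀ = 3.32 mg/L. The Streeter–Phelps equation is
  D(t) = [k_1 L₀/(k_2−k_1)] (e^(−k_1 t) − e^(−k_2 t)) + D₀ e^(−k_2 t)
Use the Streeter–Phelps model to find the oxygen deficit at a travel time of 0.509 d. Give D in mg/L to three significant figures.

D ≈ 5.06 mg/L

k_1 L₀/(k_2−k_1) = 0.392×25.1/(1.26−0.392) = 9.839/0.8680 = 11.34 mg/L.
e^(−k_1 t) = e^(−0.392×0.5090) = 0.8191; e^(−k_2 t) = e^(−1.26×0.5090) = 0.5266.
D = 11.34 × (0.8191 − 0.5266) + 3.32 × 0.5266 = 3.316 + 1.748 = 5.064 mg/L.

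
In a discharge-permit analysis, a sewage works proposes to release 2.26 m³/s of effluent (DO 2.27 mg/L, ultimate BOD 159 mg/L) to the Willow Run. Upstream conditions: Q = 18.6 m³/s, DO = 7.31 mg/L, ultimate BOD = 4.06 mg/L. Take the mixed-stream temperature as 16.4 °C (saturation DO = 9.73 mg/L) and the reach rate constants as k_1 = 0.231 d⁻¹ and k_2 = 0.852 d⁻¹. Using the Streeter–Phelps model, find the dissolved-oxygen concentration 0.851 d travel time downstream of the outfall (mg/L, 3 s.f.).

DO ≈ 5.68 mg/L

Mixed DO = (18.6×7.31 + 2.26×2.27)/(18.6+2.26) = 141.1/20.86 = 6.764 mg/L.
Mixed L₀ = (18.6×4.06 + 2.26×159)/(20.86) = 434.9/20.86 = 20.85 mg/L.
Initial deficit D₀ = C_s − DO₀ = 9.73 − 6.764 = 2.966 mg/L.
D(0.851) = [0.231×20.85/(0.852−0.231)](e^(−0.231×0.851) − e^(−0.852×0.851)) + 2.966 e^(−0.852×0.851)
= 7.754 × (0.8215 − 0.4843) + 2.966 × 0.4843 = 4.052 mg/L.
DO = 9.73 − 4.052 = 5.678 mg/L.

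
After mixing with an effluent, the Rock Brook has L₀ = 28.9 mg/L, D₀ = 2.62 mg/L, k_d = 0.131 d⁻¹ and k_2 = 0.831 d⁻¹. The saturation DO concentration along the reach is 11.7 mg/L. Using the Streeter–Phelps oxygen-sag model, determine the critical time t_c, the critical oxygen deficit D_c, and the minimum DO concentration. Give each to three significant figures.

At the critical point dD/dt = 0, so k_d L₀ e^(−k_d t) = k_2 D. Substituting D(t) from the Streeter–Phelps equation and solving for t gives
t_c = ln[(k_2/k_d)(1 − D₀(k_2−k_d)/(k_d L₀))] / (k_2−k_d).
Here k_2−k_d = 0.7000 d⁻¹ and 1 − D₀(k_2−k_d)/(k_d L₀) = 1 − 2.62×0.7000/(0.131×28.9) = 0.5156, so
t_c = ln(6.344 × 0.5156) / 0.7000 = 1.185 / 0.7000 = 1.693 d.
D_c = (k_d/k_2) L₀ e^(−k_d t_c) = (0.131/0.831) × 28.9 × e^(−0.131×1.693) = 0.1576 × 28.9 × 0.8011 = 3.650 mg/L.
Minimum DO = C_s − D_c = 11.7 − 3.650 = 8.050 mg/L.

t_c ≈ 1.69 d; D_c ≈ 3.65 mg/L; min DO ≈ 8.05 mg/L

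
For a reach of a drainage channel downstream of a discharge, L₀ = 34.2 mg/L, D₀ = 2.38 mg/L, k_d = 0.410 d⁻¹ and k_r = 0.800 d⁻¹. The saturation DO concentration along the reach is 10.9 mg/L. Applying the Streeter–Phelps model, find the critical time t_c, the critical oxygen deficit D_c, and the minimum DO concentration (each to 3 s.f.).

t_c ≈ 1.54 d; D_c ≈ 9.33 mg/L; min DO ≈ 1.57 mg/L

t_c = [1/(k_r−k_d)] ln[(k_r/k_d)(1 − D₀(k_r−k_d)/(k_d L₀))]
= [1/(0.800−0.410)] ln[(0.800/0.410)(1 − 2.38×0.3900/(0.410×34.2))]
= (1/0.3900) ln[1.951 × 0.9338] = 2.564 × ln(1.822) = 2.564 × 0.6000 = 1.538 d.
L(t_c) = L₀ e^(−k_d t_c) = 34.2 × 0.5322 = 18.20 mg/L, and at the critical point k_r D_c = k_d L, so D_c = (0.410/0.800) × 18.20 = 9.328 mg/L.
Minimum DO = C_s − D_c = 10.9 − 9.328 = 1.572 mg/L.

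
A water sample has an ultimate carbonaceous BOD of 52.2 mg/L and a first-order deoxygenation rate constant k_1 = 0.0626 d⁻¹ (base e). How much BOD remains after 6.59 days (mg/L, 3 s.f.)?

L ≈ 34.6 mg/L

L_t = L₀ e^(−k_1 t) = 52.2 × e^(−0.0626×6.59) = 52.2 × 0.6620 = 34.55 mg/L.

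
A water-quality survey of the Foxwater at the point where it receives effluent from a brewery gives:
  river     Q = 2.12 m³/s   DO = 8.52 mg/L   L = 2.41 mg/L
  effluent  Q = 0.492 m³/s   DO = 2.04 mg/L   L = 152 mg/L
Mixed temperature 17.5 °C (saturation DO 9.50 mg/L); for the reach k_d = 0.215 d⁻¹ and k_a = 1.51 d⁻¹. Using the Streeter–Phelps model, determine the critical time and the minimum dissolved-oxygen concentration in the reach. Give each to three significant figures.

Mixed DO = (2.12×8.52 + 0.492×2.04)/(2.12+0.492) = 19.07/2.612 = 7.299 mg/L.
Mixed L₀ = (2.12×2.41 + 0.492×152)/(2.612) = 79.89/2.612 = 30.59 mg/L.
Initial deficit D₀ = C_s − DO₀ = 9.50 − 7.299 = 2.201 mg/L.
t_c = (1/1.295) ln[(1.51/0.215)(1 − 2.201×1.295/(0.215×30.59))] = 0.7722 × ln(3.980) = 1.067 d.
D_c = (0.215/1.51) × 30.59 × e^(−0.215×1.067) = 0.1424 × 30.59 × 0.7951 = 3.463 mg/L.
Minimum DO = 9.50 − 3.463 = 6.037 mg/L.

t_c ≈ 1.07 d; minimum DO ≈ 6.04 mg/L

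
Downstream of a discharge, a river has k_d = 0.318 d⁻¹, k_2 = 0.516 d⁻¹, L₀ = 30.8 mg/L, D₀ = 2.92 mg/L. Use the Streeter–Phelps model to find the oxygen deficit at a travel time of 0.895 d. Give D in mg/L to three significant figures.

D ≈ 7.88 mg/L

k_d L₀/(k_2−k_d) = 0.318×30.8/(0.516−0.318) = 9.794/0.1980 = 49.47 mg/L.
e^(−k_d t) = e^(−0.318×0.8950) = 0.7523; e^(−k_2 t) = e^(−0.516×0.8950) = 0.6301.
D = 49.47 × (0.7523 − 0.6301) + 2.92 × 0.6301 = 6.043 + 1.840 = 7.883 mg/L.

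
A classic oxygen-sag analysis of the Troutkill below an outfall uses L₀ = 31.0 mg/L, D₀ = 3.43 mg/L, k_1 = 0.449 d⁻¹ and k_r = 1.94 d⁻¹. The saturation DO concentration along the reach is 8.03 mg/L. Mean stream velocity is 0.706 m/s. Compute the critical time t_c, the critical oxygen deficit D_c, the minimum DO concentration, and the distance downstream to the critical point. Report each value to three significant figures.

t_c ≈ 0.674 d; D_c ≈ 5.30 mg/L; min DO ≈ 2.73 mg/L; x_c ≈ 41.1 km

t_c = [1/(k_r−k_1)] ln[(k_r/k_1)(1 − D₀(k_r−k_1)/(k_1 L₀))]
= [1/(1.94−0.449)] ln[(1.94/0.449)(1 − 3.43×1.491/(0.449×31.0))]
= (1/1.491) ln[4.321 × 0.6326] = 0.6707 × ln(2.733) = 0.6707 × 1.005 = 0.6744 d.
L(t_c) = L₀ e^(−k_1 t_c) = 31.0 × 0.7388 = 22.90 mg/L, and at the critical point k_r D_c = k_1 L, so D_c = (0.449/1.94) × 22.90 = 5.300 mg/L.
Minimum DO = C_s − D_c = 8.03 − 5.300 = 2.730 mg/L.
x_c = v t_c = 0.706 m/s × 0.6744 d × 86400 s/d = 41130 m ≈ 41.1 km.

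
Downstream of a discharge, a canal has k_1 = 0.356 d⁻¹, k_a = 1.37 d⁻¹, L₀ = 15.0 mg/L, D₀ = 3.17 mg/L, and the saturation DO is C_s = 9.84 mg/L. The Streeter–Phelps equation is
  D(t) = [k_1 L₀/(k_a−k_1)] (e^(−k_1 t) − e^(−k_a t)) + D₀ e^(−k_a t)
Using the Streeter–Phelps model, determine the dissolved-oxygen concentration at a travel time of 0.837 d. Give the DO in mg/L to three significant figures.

DO ≈ 6.60 mg/L

k_1 L₀/(k_a−k_1) = 0.356×15.0/(1.37−0.356) = 5.340/1.014 = 5.266 mg/L.
e^(−k_1 t) = e^(−0.356×0.8370) = 0.7423; e^(−k_a t) = e^(−1.37×0.8370) = 0.3177.
D = 5.266 × (0.7423 − 0.3177) + 3.17 × 0.3177 = 2.236 + 1.007 = 3.243 mg/L.
DO = C_s − D = 9.84 − 3.243 = 6.597 mg/L.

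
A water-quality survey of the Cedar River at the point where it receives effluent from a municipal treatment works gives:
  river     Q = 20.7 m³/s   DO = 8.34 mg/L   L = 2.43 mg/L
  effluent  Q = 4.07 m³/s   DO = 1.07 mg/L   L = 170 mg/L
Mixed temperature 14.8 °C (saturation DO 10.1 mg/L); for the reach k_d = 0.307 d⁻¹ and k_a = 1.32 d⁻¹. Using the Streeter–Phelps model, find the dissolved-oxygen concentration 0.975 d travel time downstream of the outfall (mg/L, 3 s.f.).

DO ≈ 5.06 mg/L

Mixed DO = (20.7×8.34 + 4.07×1.07)/(20.7+4.07) = 177.0/24.77 = 7.145 mg/L.
Mixed L₀ = (20.7×2.43 + 4.07×170)/(24.77) = 742.2/24.77 = 29.96 mg/L.
Initial deficit D₀ = C_s − DO₀ = 10.1 − 7.145 = 2.955 mg/L.
D(0.975) = [0.307×29.96/(1.32−0.307)](e^(−0.307×0.975) − e^(−1.32×0.975)) + 2.955 e^(−1.32×0.975)
= 9.081 × (0.7413 − 0.2761) + 2.955 × 0.2761 = 5.040 mg/L.
DO = 10.1 − 5.040 = 5.060 mg/L.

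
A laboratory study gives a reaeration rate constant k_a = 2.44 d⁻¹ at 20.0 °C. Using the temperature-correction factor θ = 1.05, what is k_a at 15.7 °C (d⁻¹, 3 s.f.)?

k_a(T₂) = k_a(T₁) · θ^(T₂−T₁) = 2.44 × 1.05^(15.7−20.0)
= 2.44 × 1.05^-4.30 = 2.44 × 0.8107 = 1.978 d⁻¹.

k_a ≈ 1.98 d⁻¹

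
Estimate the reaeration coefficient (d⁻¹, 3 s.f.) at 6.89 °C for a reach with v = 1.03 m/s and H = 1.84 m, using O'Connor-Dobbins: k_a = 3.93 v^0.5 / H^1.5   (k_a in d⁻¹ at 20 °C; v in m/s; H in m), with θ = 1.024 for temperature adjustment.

k_a(20) = 3.93 × 1.03^0.5 / 1.84^1.5 = 3.93 × 1.015 / 2.496 = 1.598 d⁻¹.
k_a(6.89) = 1.598 × 1.024^(6.89−20) = 1.598 × 0.7328 = 1.171 d⁻¹.

k_a ≈ 1.17 d⁻¹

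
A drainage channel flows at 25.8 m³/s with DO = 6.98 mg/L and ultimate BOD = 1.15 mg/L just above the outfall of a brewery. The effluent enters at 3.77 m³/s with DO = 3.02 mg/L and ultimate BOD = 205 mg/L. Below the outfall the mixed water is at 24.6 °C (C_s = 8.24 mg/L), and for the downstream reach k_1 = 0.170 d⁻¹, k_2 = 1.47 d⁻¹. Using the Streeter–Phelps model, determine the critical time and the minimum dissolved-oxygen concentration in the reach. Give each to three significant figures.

Mixed DO = (25.8×6.98 + 3.77×3.02)/(25.8+3.77) = 191.5/29.57 = 6.475 mg/L.
Mixed L₀ = (25.8×1.15 + 3.77×205)/(29.57) = 802.5/29.57 = 27.14 mg/L.
Initial deficit D₀ = C_s − DO₀ = 8.24 − 6.475 = 1.765 mg/L.
t_c = (1/1.300) ln[(1.47/0.170)(1 − 1.765×1.300/(0.170×27.14))] = 0.7692 × ln(4.347) = 1.130 d.
D_c = (0.170/1.47) × 27.14 × e^(−0.170×1.130) = 0.1156 × 27.14 × 0.8252 = 2.590 mg/L.
Minimum DO = 8.24 − 2.590 = 5.650 mg/L.

t_c ≈ 1.13 d; minimum DO ≈ 5.65 mg/L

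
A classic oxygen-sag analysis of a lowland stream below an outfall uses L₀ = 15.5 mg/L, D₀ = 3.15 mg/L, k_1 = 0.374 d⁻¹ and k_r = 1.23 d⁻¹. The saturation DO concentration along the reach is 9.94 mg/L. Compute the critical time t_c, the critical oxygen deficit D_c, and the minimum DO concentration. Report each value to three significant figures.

At the critical point dD/dt = 0, so k_1 L₀ e^(−k_1 t) = k_r D. Substituting D(t) from the Streeter–Phelps equation and solving for t gives
t_c = ln[(k_r/k_1)(1 − D₀(k_r−k_1)/(k_1 L₀))] / (k_r−k_1).
Here k_r−k_1 = 0.8560 d⁻¹ and 1 − D₀(k_r−k_1)/(k_1 L₀) = 1 − 3.15×0.8560/(0.374×15.5) = 0.5349, so
t_c = ln(3.289 × 0.5349) / 0.8560 = 0.5648 / 0.8560 = 0.6598 d.
L(t_c) = L₀ e^(−k_1 t_c) = 15.5 × 0.7813 = 12.11 mg/L, and at the critical point k_r D_c = k_1 L, so D_c = (0.374/1.23) × 12.11 = 3.682 mg/L.
Minimum DO = C_s − D_c = 9.94 − 3.682 = 6.258 mg/L.

t_c ≈ 0.660 d; D_c ≈ 3.68 mg/L; min DO ≈ 6.26 mg/L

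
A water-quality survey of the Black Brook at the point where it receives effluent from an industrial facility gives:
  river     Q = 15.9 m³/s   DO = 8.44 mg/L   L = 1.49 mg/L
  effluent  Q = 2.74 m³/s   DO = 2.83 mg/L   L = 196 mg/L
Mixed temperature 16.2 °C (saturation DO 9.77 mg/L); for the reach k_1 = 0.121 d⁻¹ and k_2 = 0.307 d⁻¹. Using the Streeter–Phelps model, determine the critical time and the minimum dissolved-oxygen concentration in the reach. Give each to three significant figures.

t_c ≈ 4.38 d; minimum DO ≈ 2.79 mg/L

Mixed DO = (15.9×8.44 + 2.74×2.83)/(15.9+2.74) = 142.0/18.64 = 7.615 mg/L.
Mixed L₀ = (15.9×1.49 + 2.74×196)/(18.64) = 560.7/18.64 = 30.08 mg/L.
Initial deficit D₀ = C_s − DO₀ = 9.77 − 7.615 = 2.155 mg/L.
t_c = (1/0.1860) ln[(0.307/0.121)(1 − 2.155×0.1860/(0.121×30.08))] = 5.376 × ln(2.258) = 4.379 d.
D_c = (0.121/0.307) × 30.08 × e^(−0.121×4.379) = 0.3941 × 30.08 × 0.5887 = 6.980 mg/L.
Minimum DO = 9.77 − 6.980 = 2.790 mg/L.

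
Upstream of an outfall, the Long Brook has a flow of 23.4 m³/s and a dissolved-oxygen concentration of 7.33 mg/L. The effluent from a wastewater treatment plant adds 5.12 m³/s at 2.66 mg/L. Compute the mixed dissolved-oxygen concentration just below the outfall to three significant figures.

Flow-weighted mixing: C = (Q_r C_r + Q_w C_w)/(Q_r + Q_w)
= (23.4×7.33 + 5.12×2.66)/(23.4 + 5.12) = 185.1/28.52 = 6.492 mg/L.

6.49 mg/L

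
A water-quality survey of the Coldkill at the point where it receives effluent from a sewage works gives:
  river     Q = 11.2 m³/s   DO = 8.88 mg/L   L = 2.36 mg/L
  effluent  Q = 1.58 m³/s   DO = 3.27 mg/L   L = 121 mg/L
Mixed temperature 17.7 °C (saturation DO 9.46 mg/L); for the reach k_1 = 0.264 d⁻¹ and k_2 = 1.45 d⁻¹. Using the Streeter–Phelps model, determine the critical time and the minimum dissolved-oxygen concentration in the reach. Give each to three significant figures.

Mixed DO = (11.2×8.88 + 1.58×3.27)/(11.2+1.58) = 104.6/12.78 = 8.186 mg/L.
Mixed L₀ = (11.2×2.36 + 1.58×121)/(12.78) = 217.6/12.78 = 17.03 mg/L.
Initial deficit D₀ = C_s − DO₀ = 9.46 − 8.186 = 1.274 mg/L.
t_c = (1/1.186) ln[(1.45/0.264)(1 − 1.274×1.186/(0.264×17.03))] = 0.8432 × ln(3.647) = 1.091 d.
D_c = (0.264/1.45) × 17.03 × e^(−0.264×1.091) = 0.1821 × 17.03 × 0.7498 = 2.324 mg/L.
Minimum DO = 9.46 − 2.324 = 7.136 mg/L.

t_c ≈ 1.09 d; minimum DO ≈ 7.14 mg/L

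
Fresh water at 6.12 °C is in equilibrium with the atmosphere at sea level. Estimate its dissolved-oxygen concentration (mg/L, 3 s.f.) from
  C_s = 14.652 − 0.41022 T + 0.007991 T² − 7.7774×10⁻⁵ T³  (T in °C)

C_s ≈ 12.4 mg/L

C_s = 14.652 − 0.41022×6.12 + 0.007991×6.12² − 7.7774×10⁻⁵×6.12³ = 12.42 mg/L.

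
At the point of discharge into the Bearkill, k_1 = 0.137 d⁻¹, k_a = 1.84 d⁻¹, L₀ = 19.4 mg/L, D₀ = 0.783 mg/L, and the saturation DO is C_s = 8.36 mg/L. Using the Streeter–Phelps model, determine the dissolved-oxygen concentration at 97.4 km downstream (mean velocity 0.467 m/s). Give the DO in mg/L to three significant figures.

DO ≈ 7.25 mg/L

Travel time t = x/v = 97.4 km / (0.467 m/s) = 97400 m / 0.467 m/s = 208600 s = 2.414 d.
k_1 L₀/(k_a−k_1) = 0.137×19.4/(1.84−0.137) = 2.658/1.703 = 1.561 mg/L.
e^(−k_1 t) = e^(−0.137×2.414) = 0.7184; e^(−k_a t) = e^(−1.84×2.414) = 0.01178.
D = 1.561 × (0.7184 − 0.01178) + 0.783 × 0.01178 = 1.103 + 0.009221 = 1.112 mg/L.
DO = C_s − D = 8.36 − 1.112 = 7.248 mg/L.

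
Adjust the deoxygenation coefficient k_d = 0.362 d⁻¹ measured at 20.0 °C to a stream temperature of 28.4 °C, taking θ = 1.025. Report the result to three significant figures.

k_d(T₂) = k_d(T₁) · θ^(T₂−T₁) = 0.362 × 1.025^(28.4−20.0)
= 0.362 × 1.025^8.40 = 0.362 × 1.230 = 0.4454 d⁻¹.

k_d ≈ 0.445 d⁻¹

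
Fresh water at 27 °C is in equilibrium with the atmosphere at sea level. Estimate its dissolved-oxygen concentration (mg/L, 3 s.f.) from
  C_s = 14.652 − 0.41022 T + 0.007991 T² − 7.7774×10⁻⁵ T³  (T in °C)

C_s ≈ 7.87 mg/L

C_s = 14.652 − 0.41022×27 + 0.007991×27² − 7.7774×10⁻⁵×27³ = 7.871 mg/L.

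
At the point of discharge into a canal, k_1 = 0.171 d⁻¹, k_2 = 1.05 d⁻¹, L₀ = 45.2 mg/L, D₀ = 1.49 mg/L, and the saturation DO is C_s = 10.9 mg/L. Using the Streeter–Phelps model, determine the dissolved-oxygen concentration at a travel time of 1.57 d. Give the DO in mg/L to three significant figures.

DO ≈ 5.58 mg/L

k_1 L₀/(k_2−k_1) = 0.171×45.2/(1.05−0.171) = 7.729/0.8790 = 8.793 mg/L.
e^(−k_1 t) = e^(−0.171×1.570) = 0.7645; e^(−k_2 t) = e^(−1.05×1.570) = 0.1923.
D = 8.793 × (0.7645 − 0.1923) + 1.49 × 0.1923 = 5.032 + 0.2866 = 5.318 mg/L.
DO = C_s − D = 10.9 − 5.318 = 5.582 mg/L.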